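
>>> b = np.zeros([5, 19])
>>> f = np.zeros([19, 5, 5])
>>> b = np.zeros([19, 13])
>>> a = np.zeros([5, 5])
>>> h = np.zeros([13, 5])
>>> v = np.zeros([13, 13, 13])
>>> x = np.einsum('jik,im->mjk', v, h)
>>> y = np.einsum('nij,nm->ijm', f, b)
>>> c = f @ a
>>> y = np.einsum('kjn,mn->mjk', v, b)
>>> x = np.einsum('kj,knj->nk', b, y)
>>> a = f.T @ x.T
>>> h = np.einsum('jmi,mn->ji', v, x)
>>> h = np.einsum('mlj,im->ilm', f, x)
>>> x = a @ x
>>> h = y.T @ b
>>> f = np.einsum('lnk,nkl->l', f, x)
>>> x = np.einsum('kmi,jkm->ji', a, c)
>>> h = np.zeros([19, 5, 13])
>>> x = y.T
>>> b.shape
(19, 13)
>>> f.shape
(19,)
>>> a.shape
(5, 5, 13)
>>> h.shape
(19, 5, 13)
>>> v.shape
(13, 13, 13)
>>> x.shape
(13, 13, 19)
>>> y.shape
(19, 13, 13)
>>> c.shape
(19, 5, 5)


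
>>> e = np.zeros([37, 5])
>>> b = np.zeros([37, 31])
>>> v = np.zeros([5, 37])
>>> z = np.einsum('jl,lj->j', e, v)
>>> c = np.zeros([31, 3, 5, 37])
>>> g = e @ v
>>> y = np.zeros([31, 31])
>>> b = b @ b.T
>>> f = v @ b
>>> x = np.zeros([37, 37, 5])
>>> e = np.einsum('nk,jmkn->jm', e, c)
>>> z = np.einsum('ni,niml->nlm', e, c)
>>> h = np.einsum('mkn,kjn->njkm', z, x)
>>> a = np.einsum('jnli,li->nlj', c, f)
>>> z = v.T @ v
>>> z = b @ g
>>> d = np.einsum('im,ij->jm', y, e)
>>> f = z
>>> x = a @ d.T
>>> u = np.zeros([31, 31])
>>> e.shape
(31, 3)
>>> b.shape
(37, 37)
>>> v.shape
(5, 37)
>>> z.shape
(37, 37)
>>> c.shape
(31, 3, 5, 37)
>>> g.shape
(37, 37)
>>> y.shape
(31, 31)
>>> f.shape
(37, 37)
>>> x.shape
(3, 5, 3)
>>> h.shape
(5, 37, 37, 31)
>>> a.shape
(3, 5, 31)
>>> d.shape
(3, 31)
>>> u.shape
(31, 31)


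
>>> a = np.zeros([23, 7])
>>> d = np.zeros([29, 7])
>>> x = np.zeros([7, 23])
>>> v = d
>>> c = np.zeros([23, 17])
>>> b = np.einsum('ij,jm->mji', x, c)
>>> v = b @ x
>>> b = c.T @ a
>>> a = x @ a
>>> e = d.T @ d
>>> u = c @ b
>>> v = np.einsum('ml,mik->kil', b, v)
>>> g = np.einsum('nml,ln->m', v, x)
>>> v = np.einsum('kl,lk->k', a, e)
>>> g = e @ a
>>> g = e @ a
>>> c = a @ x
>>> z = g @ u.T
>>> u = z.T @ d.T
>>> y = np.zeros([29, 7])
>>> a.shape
(7, 7)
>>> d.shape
(29, 7)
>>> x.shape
(7, 23)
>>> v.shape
(7,)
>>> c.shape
(7, 23)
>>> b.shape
(17, 7)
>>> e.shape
(7, 7)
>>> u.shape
(23, 29)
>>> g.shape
(7, 7)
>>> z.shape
(7, 23)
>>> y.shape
(29, 7)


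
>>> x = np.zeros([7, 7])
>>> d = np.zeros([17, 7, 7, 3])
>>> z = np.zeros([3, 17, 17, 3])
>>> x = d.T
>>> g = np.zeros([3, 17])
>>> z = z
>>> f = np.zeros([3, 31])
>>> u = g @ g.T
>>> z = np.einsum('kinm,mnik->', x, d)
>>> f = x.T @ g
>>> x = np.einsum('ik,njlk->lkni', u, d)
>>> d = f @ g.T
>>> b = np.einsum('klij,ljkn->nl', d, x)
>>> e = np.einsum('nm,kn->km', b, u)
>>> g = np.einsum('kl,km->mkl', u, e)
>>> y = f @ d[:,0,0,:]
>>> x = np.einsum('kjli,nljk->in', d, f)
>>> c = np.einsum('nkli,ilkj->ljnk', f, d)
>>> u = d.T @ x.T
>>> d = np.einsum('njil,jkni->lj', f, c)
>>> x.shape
(3, 17)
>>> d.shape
(17, 7)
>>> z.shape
()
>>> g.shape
(7, 3, 3)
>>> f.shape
(17, 7, 7, 17)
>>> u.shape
(3, 7, 7, 3)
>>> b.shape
(3, 7)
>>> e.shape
(3, 7)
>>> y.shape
(17, 7, 7, 3)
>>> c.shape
(7, 3, 17, 7)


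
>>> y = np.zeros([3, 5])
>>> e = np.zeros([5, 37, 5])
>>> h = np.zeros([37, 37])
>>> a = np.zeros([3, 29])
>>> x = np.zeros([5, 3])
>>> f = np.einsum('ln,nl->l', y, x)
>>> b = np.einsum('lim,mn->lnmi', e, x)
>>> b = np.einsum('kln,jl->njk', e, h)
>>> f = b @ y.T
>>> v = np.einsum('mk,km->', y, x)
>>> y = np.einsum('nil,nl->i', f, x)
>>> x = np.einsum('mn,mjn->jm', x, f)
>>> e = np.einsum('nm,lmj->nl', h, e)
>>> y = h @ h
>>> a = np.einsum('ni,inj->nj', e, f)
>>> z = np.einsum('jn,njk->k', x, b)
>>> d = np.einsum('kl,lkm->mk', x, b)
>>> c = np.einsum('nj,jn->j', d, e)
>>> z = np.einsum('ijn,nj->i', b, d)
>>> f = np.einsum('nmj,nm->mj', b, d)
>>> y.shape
(37, 37)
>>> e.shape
(37, 5)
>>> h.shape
(37, 37)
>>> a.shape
(37, 3)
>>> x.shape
(37, 5)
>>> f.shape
(37, 5)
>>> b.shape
(5, 37, 5)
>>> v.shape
()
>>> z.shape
(5,)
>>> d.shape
(5, 37)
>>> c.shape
(37,)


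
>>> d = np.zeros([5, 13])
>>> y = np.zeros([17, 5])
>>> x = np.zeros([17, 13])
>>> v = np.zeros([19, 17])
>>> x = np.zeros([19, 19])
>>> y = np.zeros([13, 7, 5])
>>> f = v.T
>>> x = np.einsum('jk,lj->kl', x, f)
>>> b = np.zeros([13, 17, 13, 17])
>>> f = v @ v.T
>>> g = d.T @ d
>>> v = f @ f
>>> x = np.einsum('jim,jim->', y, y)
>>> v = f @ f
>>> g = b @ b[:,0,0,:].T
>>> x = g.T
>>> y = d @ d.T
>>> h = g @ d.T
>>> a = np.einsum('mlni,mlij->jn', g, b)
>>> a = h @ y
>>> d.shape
(5, 13)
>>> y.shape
(5, 5)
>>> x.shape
(13, 13, 17, 13)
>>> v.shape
(19, 19)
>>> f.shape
(19, 19)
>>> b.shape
(13, 17, 13, 17)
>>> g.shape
(13, 17, 13, 13)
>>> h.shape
(13, 17, 13, 5)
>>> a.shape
(13, 17, 13, 5)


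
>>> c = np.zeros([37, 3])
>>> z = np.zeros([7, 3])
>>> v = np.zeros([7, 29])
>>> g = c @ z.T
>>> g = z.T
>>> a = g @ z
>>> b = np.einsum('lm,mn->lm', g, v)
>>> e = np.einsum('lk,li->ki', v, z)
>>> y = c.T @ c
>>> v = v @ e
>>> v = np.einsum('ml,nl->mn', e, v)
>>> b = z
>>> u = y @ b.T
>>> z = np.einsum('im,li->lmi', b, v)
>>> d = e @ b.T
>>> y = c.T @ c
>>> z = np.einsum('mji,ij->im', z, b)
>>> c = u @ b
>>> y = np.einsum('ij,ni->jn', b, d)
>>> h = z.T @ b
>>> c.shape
(3, 3)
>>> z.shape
(7, 29)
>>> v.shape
(29, 7)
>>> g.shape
(3, 7)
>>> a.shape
(3, 3)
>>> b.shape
(7, 3)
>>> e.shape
(29, 3)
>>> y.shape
(3, 29)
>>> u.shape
(3, 7)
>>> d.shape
(29, 7)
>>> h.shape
(29, 3)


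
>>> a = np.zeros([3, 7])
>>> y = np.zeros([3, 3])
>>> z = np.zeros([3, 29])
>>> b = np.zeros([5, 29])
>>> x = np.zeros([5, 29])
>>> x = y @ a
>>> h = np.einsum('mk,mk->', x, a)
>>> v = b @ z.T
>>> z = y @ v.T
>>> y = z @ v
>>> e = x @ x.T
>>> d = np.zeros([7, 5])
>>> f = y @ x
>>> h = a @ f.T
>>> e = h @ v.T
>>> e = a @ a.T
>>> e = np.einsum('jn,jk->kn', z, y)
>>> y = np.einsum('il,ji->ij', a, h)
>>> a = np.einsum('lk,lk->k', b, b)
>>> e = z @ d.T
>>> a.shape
(29,)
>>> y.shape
(3, 3)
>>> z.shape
(3, 5)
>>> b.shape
(5, 29)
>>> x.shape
(3, 7)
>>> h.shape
(3, 3)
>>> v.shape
(5, 3)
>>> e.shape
(3, 7)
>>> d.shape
(7, 5)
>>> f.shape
(3, 7)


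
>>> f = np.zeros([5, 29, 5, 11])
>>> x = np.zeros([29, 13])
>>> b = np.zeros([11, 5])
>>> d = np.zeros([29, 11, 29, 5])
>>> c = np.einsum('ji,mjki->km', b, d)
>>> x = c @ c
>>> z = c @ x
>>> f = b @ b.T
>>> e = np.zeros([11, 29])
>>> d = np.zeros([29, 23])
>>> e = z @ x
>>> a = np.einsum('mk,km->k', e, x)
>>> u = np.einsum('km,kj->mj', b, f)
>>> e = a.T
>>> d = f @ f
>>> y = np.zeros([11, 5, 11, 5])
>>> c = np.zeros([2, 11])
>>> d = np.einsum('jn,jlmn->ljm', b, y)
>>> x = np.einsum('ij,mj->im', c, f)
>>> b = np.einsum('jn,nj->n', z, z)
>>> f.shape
(11, 11)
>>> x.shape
(2, 11)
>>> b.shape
(29,)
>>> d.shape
(5, 11, 11)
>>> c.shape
(2, 11)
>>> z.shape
(29, 29)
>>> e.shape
(29,)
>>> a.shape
(29,)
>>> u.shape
(5, 11)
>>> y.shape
(11, 5, 11, 5)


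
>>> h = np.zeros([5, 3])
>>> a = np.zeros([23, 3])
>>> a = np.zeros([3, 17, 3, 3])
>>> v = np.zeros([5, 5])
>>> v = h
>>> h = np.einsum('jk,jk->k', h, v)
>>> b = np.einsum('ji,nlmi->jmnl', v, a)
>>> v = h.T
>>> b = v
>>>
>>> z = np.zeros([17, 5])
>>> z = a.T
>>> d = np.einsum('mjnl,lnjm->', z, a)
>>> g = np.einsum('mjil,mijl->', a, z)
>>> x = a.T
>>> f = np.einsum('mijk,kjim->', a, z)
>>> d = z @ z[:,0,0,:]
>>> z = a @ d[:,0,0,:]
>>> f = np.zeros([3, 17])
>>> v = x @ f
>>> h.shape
(3,)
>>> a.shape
(3, 17, 3, 3)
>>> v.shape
(3, 3, 17, 17)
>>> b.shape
(3,)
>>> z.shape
(3, 17, 3, 3)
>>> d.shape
(3, 3, 17, 3)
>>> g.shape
()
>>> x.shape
(3, 3, 17, 3)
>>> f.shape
(3, 17)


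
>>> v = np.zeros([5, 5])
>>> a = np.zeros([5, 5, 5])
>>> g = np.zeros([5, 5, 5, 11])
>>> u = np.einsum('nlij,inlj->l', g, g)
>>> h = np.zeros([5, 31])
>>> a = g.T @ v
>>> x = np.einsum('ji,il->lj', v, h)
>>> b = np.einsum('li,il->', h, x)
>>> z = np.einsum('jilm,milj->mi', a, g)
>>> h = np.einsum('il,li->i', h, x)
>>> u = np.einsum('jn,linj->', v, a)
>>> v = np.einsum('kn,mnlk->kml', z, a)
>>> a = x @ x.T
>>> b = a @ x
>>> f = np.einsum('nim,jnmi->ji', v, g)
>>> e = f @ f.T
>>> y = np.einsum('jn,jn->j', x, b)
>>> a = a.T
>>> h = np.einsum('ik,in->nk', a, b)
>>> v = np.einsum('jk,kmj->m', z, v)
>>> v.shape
(11,)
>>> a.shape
(31, 31)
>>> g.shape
(5, 5, 5, 11)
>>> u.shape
()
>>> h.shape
(5, 31)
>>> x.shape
(31, 5)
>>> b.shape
(31, 5)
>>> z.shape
(5, 5)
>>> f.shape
(5, 11)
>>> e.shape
(5, 5)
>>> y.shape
(31,)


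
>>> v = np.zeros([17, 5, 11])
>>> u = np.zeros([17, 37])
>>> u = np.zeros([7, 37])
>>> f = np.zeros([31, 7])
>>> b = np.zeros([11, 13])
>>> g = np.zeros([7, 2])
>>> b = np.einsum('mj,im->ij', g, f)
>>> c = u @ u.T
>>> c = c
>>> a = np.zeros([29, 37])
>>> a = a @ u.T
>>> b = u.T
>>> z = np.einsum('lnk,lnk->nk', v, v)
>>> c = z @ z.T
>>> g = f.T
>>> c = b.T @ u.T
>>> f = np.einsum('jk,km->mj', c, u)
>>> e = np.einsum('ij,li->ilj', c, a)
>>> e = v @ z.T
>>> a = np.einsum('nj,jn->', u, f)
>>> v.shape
(17, 5, 11)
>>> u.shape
(7, 37)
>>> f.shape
(37, 7)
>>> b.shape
(37, 7)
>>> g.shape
(7, 31)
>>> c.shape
(7, 7)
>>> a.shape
()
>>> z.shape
(5, 11)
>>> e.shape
(17, 5, 5)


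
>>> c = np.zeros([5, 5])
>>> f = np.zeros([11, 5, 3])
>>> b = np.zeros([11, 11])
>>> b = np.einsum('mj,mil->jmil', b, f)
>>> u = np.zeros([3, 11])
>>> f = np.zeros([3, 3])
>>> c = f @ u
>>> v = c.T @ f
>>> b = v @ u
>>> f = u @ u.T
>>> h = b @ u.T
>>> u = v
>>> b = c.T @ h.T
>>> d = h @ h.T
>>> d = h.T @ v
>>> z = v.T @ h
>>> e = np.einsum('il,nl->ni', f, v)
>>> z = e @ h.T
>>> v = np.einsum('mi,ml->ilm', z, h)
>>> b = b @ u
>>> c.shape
(3, 11)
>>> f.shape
(3, 3)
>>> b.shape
(11, 3)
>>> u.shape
(11, 3)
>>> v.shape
(11, 3, 11)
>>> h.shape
(11, 3)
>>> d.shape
(3, 3)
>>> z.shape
(11, 11)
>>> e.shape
(11, 3)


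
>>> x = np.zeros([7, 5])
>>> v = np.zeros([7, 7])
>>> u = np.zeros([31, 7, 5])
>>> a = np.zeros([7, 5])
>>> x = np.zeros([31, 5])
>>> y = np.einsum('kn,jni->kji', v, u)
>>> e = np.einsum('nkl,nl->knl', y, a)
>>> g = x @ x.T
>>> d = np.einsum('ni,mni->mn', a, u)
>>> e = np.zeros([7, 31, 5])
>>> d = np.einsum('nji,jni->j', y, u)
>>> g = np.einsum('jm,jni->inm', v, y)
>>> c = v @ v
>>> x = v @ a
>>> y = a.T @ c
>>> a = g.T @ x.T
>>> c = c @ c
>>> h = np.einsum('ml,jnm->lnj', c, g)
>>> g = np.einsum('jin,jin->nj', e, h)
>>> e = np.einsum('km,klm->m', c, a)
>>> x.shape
(7, 5)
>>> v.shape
(7, 7)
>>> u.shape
(31, 7, 5)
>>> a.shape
(7, 31, 7)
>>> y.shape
(5, 7)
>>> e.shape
(7,)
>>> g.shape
(5, 7)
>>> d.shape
(31,)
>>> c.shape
(7, 7)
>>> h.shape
(7, 31, 5)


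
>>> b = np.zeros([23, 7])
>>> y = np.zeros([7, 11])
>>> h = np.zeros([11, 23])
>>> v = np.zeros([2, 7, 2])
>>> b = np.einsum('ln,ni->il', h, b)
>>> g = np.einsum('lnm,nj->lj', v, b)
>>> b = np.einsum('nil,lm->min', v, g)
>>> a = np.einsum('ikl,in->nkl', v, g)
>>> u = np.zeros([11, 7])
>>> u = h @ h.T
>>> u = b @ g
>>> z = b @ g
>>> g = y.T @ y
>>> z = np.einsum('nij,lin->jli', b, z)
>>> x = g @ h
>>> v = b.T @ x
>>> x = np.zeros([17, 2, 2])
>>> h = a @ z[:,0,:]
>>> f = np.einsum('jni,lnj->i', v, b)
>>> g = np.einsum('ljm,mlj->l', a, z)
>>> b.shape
(11, 7, 2)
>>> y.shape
(7, 11)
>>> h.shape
(11, 7, 7)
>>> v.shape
(2, 7, 23)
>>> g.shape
(11,)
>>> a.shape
(11, 7, 2)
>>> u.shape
(11, 7, 11)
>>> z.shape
(2, 11, 7)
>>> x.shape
(17, 2, 2)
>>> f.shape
(23,)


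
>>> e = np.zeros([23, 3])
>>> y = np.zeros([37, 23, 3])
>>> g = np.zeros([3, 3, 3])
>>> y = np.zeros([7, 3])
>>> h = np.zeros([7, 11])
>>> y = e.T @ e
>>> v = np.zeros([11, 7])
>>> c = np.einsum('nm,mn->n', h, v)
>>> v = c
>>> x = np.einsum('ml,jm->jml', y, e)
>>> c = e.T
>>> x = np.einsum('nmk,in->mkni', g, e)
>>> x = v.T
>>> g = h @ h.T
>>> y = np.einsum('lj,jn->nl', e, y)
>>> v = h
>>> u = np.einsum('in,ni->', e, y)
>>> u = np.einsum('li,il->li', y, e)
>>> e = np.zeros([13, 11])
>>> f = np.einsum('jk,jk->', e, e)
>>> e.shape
(13, 11)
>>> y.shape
(3, 23)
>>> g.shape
(7, 7)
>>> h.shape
(7, 11)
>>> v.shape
(7, 11)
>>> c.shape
(3, 23)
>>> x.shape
(7,)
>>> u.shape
(3, 23)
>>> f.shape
()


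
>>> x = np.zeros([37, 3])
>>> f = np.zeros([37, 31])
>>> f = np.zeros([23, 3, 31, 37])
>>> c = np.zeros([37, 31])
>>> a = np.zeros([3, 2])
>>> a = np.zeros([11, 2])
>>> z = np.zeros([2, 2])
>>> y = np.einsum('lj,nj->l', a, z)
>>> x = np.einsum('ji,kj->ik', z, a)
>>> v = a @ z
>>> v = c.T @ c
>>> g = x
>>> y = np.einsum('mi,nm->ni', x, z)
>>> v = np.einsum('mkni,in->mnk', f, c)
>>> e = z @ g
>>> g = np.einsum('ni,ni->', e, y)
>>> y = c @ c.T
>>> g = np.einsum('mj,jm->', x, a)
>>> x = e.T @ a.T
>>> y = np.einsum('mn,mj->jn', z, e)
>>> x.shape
(11, 11)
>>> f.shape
(23, 3, 31, 37)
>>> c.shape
(37, 31)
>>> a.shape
(11, 2)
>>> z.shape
(2, 2)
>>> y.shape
(11, 2)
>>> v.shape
(23, 31, 3)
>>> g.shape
()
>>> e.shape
(2, 11)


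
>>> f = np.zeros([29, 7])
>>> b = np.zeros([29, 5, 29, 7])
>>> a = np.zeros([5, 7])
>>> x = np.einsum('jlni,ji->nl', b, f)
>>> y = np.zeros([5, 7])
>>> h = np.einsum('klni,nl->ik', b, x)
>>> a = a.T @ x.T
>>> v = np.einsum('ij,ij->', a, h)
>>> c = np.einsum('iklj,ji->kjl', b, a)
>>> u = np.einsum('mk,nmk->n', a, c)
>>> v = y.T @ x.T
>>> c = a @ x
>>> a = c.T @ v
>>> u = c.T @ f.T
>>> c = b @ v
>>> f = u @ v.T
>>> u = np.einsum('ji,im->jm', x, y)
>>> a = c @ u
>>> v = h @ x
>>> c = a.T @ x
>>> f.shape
(5, 7)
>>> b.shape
(29, 5, 29, 7)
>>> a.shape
(29, 5, 29, 7)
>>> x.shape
(29, 5)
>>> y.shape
(5, 7)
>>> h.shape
(7, 29)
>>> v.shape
(7, 5)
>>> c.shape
(7, 29, 5, 5)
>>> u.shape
(29, 7)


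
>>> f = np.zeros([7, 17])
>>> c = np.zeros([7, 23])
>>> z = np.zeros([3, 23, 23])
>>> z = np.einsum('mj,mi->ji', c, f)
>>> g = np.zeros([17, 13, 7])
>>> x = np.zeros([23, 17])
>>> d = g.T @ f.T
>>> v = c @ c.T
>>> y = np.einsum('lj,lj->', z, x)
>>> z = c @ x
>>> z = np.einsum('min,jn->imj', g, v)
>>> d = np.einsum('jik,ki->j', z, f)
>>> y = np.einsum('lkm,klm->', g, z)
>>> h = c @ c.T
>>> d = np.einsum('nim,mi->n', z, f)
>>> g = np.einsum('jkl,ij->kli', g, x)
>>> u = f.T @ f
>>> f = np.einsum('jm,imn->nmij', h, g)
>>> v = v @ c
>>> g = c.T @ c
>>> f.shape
(23, 7, 13, 7)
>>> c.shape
(7, 23)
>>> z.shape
(13, 17, 7)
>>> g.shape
(23, 23)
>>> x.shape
(23, 17)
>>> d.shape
(13,)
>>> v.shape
(7, 23)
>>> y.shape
()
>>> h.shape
(7, 7)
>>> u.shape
(17, 17)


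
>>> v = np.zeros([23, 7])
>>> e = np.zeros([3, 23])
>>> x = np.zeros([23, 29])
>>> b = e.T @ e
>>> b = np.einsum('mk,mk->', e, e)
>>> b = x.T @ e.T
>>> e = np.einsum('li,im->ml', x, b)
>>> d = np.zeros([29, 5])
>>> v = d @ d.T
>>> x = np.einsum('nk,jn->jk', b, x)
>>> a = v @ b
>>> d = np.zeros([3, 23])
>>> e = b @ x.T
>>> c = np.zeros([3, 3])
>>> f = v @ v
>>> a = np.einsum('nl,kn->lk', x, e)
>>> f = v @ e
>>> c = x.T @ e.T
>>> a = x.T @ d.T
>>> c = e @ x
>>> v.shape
(29, 29)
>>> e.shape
(29, 23)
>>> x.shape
(23, 3)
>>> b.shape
(29, 3)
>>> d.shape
(3, 23)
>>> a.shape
(3, 3)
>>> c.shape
(29, 3)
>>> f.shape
(29, 23)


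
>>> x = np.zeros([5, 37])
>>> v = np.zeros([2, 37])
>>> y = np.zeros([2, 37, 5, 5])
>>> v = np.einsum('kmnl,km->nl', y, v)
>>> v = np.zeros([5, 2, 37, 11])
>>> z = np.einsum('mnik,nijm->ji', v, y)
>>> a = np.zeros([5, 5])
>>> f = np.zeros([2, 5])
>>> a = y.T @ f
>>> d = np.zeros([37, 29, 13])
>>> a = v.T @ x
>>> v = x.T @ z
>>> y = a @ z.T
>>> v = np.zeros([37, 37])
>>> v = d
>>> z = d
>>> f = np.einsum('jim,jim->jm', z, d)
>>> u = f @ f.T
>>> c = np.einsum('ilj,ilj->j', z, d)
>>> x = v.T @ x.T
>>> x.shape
(13, 29, 5)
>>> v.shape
(37, 29, 13)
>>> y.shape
(11, 37, 2, 5)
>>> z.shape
(37, 29, 13)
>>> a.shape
(11, 37, 2, 37)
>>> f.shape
(37, 13)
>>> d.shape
(37, 29, 13)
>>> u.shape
(37, 37)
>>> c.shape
(13,)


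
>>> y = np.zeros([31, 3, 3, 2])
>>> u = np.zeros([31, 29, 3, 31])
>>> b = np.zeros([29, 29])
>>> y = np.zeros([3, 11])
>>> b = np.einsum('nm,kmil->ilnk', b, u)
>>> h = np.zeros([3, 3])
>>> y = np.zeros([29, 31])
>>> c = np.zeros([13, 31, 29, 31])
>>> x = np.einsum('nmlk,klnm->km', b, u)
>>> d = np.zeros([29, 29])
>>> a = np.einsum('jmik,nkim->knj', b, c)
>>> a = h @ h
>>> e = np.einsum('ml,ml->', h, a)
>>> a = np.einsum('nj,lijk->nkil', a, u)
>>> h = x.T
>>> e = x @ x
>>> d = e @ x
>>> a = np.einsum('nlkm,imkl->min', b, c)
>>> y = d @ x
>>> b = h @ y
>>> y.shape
(31, 31)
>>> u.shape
(31, 29, 3, 31)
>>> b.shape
(31, 31)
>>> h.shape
(31, 31)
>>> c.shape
(13, 31, 29, 31)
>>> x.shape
(31, 31)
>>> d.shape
(31, 31)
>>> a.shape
(31, 13, 3)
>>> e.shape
(31, 31)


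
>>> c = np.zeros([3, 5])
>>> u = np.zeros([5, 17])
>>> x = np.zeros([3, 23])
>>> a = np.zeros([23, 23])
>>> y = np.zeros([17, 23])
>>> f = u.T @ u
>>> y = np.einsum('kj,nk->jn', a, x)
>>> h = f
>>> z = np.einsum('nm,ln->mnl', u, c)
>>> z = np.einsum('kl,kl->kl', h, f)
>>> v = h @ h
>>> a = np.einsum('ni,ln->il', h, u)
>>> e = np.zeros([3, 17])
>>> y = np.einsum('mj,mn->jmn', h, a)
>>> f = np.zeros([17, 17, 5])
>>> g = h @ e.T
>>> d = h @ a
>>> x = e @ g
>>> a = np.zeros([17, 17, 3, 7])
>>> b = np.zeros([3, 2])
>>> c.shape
(3, 5)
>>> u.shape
(5, 17)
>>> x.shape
(3, 3)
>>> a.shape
(17, 17, 3, 7)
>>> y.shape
(17, 17, 5)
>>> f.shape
(17, 17, 5)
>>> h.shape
(17, 17)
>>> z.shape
(17, 17)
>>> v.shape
(17, 17)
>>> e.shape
(3, 17)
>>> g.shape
(17, 3)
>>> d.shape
(17, 5)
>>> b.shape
(3, 2)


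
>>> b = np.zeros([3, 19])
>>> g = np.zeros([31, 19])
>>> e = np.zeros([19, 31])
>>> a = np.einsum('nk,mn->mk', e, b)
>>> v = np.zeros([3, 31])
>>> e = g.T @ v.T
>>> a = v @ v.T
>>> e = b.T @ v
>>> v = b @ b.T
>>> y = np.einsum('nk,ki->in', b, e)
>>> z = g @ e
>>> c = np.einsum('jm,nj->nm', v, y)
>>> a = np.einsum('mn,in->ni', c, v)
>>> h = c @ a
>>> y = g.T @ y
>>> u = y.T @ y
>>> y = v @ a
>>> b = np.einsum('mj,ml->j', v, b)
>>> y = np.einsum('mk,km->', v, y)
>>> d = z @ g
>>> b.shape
(3,)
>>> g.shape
(31, 19)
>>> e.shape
(19, 31)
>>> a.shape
(3, 3)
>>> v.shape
(3, 3)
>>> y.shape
()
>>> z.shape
(31, 31)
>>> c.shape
(31, 3)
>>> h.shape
(31, 3)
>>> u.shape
(3, 3)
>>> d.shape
(31, 19)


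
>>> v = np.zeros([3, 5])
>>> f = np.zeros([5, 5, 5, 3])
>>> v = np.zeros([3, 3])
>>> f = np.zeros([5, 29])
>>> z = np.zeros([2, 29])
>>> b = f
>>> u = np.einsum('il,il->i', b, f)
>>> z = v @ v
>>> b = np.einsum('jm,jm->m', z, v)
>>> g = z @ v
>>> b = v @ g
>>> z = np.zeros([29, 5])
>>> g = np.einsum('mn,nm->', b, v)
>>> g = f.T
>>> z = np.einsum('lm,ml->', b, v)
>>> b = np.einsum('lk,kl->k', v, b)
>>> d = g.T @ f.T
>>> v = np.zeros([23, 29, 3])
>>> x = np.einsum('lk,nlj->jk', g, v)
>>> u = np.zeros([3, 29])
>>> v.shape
(23, 29, 3)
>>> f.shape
(5, 29)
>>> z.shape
()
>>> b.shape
(3,)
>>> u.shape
(3, 29)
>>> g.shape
(29, 5)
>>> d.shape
(5, 5)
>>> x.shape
(3, 5)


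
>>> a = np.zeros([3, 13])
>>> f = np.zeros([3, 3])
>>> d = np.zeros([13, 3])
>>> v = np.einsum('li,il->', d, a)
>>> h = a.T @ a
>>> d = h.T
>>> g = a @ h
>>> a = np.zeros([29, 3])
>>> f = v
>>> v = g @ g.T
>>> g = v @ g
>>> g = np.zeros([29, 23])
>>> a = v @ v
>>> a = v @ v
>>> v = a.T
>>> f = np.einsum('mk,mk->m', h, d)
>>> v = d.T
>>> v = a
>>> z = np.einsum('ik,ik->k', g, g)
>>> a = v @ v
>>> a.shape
(3, 3)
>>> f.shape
(13,)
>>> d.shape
(13, 13)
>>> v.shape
(3, 3)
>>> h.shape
(13, 13)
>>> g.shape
(29, 23)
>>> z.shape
(23,)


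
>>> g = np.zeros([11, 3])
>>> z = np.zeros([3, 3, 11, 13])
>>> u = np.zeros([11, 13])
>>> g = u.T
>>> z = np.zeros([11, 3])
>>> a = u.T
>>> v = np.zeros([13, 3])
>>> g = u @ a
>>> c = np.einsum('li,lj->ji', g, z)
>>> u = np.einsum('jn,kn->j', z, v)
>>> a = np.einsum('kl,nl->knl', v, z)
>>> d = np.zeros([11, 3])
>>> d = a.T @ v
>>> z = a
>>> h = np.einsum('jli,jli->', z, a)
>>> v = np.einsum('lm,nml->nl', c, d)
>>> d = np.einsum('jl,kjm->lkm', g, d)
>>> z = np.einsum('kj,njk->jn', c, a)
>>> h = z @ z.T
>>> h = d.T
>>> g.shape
(11, 11)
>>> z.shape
(11, 13)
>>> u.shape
(11,)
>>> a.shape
(13, 11, 3)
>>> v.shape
(3, 3)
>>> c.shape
(3, 11)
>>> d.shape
(11, 3, 3)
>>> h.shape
(3, 3, 11)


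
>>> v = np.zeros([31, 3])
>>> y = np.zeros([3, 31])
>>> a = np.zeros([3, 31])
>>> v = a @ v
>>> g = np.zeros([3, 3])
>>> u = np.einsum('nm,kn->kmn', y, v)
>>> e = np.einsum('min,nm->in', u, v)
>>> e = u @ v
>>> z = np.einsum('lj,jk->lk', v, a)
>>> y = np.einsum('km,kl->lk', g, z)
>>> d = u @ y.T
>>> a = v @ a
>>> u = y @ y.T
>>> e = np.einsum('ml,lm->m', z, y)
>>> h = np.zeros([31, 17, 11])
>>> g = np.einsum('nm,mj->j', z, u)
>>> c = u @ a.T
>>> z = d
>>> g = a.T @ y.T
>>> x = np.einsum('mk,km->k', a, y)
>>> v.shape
(3, 3)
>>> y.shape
(31, 3)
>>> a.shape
(3, 31)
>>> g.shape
(31, 31)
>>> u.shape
(31, 31)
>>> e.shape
(3,)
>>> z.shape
(3, 31, 31)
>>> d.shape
(3, 31, 31)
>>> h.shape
(31, 17, 11)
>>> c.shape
(31, 3)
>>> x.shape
(31,)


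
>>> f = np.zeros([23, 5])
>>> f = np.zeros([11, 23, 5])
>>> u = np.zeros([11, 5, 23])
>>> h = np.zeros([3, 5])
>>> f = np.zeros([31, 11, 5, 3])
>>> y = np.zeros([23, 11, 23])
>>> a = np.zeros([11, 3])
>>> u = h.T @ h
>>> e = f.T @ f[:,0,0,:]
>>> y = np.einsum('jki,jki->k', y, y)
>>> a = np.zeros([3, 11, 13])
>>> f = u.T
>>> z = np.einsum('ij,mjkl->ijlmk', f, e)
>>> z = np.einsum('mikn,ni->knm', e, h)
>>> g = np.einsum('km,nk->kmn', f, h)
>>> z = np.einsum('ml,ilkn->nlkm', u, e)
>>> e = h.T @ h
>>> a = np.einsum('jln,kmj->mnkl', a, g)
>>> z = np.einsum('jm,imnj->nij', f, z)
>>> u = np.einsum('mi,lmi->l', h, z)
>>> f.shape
(5, 5)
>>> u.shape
(11,)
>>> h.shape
(3, 5)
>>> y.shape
(11,)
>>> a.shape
(5, 13, 5, 11)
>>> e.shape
(5, 5)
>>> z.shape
(11, 3, 5)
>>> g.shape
(5, 5, 3)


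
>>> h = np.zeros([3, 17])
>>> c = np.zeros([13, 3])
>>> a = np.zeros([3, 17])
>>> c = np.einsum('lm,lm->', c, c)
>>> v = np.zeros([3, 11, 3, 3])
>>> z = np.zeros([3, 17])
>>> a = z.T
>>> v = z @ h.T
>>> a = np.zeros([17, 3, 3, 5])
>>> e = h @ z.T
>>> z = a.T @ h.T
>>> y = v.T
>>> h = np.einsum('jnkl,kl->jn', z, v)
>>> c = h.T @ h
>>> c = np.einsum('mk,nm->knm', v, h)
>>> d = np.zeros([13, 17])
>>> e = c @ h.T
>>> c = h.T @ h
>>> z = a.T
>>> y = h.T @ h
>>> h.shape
(5, 3)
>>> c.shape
(3, 3)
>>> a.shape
(17, 3, 3, 5)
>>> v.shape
(3, 3)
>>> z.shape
(5, 3, 3, 17)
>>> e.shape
(3, 5, 5)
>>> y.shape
(3, 3)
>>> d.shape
(13, 17)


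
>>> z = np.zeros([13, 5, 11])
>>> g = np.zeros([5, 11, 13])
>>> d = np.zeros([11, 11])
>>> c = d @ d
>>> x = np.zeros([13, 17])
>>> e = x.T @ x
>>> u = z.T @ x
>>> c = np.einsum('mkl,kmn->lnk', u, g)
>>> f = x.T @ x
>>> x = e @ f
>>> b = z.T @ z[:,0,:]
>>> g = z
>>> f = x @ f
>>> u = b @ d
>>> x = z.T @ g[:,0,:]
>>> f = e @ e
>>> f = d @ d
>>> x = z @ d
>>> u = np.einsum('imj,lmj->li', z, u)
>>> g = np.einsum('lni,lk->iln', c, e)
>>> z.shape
(13, 5, 11)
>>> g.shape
(5, 17, 13)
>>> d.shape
(11, 11)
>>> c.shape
(17, 13, 5)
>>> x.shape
(13, 5, 11)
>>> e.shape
(17, 17)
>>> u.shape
(11, 13)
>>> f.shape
(11, 11)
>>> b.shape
(11, 5, 11)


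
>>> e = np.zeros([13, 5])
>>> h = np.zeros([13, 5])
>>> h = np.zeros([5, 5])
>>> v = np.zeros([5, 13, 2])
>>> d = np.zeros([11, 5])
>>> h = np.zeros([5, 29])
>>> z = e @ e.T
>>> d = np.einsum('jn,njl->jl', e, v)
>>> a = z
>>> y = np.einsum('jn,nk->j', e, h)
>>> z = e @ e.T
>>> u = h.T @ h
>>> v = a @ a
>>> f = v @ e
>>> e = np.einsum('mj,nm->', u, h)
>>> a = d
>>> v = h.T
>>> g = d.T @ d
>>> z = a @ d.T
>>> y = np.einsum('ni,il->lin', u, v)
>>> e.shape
()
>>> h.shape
(5, 29)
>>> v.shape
(29, 5)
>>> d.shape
(13, 2)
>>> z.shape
(13, 13)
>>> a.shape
(13, 2)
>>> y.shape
(5, 29, 29)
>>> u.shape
(29, 29)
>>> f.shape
(13, 5)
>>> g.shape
(2, 2)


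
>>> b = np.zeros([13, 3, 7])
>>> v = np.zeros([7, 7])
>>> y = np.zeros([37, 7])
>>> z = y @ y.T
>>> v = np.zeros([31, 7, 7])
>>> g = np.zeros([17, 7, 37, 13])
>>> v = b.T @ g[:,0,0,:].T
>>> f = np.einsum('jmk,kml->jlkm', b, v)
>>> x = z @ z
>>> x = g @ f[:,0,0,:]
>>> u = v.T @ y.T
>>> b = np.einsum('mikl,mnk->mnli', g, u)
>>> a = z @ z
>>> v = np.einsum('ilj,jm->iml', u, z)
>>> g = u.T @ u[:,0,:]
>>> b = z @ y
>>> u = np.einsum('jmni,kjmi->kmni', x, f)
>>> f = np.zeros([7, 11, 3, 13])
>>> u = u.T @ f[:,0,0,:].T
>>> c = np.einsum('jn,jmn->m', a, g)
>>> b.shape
(37, 7)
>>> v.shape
(17, 37, 3)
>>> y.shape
(37, 7)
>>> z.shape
(37, 37)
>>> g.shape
(37, 3, 37)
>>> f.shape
(7, 11, 3, 13)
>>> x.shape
(17, 7, 37, 3)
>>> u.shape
(3, 37, 7, 7)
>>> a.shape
(37, 37)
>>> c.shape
(3,)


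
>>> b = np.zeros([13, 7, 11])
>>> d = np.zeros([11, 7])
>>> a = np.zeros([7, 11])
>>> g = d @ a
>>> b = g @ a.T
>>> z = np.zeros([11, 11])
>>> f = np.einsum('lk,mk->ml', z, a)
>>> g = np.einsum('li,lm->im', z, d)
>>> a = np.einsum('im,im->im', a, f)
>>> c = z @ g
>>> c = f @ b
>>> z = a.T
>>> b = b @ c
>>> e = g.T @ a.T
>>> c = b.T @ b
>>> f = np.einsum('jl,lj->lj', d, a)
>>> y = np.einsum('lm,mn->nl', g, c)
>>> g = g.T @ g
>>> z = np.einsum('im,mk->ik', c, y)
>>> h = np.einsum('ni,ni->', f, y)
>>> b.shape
(11, 7)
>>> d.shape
(11, 7)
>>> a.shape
(7, 11)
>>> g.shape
(7, 7)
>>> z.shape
(7, 11)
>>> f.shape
(7, 11)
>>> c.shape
(7, 7)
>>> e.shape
(7, 7)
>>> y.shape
(7, 11)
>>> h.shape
()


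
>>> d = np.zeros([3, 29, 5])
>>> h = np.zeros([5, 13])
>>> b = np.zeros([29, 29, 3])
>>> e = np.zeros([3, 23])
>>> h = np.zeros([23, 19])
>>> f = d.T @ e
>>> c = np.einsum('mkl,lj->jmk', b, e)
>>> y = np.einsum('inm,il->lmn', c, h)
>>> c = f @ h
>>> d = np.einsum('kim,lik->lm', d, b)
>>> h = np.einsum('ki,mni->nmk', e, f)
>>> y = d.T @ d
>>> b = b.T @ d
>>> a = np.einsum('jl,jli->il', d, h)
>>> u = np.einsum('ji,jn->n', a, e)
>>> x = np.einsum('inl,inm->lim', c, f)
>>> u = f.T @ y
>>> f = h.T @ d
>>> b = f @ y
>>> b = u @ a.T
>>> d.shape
(29, 5)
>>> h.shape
(29, 5, 3)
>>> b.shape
(23, 29, 3)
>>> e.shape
(3, 23)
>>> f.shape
(3, 5, 5)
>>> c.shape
(5, 29, 19)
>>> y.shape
(5, 5)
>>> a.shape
(3, 5)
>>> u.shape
(23, 29, 5)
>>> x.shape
(19, 5, 23)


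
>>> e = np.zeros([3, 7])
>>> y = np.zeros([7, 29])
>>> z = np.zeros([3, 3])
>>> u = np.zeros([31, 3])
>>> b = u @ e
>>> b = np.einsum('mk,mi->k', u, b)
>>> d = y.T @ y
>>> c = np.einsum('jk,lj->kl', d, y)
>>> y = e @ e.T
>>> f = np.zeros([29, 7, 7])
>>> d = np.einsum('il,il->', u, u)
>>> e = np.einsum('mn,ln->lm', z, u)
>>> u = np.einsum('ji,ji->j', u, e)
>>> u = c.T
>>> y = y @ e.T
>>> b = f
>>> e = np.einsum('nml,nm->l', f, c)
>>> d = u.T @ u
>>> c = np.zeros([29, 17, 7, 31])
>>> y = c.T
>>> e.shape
(7,)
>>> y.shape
(31, 7, 17, 29)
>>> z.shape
(3, 3)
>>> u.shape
(7, 29)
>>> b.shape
(29, 7, 7)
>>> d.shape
(29, 29)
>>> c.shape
(29, 17, 7, 31)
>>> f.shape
(29, 7, 7)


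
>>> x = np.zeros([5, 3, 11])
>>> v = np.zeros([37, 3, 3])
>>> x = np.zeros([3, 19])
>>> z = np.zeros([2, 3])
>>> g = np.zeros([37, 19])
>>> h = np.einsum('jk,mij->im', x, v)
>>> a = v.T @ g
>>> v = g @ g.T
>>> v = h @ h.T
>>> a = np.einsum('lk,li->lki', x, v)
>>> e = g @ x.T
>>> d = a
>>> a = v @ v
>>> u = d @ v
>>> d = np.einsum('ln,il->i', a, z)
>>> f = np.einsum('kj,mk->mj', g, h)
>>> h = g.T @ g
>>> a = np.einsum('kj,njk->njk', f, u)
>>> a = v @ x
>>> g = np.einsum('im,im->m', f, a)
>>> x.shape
(3, 19)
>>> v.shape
(3, 3)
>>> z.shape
(2, 3)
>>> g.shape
(19,)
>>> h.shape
(19, 19)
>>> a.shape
(3, 19)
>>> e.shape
(37, 3)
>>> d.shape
(2,)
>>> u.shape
(3, 19, 3)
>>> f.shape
(3, 19)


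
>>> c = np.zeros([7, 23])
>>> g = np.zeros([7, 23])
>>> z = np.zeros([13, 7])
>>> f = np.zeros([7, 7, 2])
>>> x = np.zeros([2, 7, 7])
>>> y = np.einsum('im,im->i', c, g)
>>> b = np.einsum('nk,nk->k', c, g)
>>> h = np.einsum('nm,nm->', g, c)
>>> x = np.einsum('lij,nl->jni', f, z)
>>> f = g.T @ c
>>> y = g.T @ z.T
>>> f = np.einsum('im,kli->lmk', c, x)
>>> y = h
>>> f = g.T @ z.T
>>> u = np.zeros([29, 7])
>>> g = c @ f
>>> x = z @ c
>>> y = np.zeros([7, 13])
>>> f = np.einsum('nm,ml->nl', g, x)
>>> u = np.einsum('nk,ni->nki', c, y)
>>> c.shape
(7, 23)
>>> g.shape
(7, 13)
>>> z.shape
(13, 7)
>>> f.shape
(7, 23)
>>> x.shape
(13, 23)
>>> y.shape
(7, 13)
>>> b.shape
(23,)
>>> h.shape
()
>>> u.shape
(7, 23, 13)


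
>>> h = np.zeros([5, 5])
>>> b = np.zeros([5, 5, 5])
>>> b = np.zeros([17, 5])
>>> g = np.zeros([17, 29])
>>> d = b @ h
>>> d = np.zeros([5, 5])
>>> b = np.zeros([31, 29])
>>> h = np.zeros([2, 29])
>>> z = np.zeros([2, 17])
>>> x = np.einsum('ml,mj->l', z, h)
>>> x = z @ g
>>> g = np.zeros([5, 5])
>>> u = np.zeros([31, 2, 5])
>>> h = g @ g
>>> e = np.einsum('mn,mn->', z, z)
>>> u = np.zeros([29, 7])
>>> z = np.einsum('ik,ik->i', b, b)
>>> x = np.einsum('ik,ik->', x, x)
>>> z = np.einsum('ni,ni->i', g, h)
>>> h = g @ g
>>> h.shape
(5, 5)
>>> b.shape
(31, 29)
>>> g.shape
(5, 5)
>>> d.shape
(5, 5)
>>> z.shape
(5,)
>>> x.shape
()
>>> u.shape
(29, 7)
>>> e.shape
()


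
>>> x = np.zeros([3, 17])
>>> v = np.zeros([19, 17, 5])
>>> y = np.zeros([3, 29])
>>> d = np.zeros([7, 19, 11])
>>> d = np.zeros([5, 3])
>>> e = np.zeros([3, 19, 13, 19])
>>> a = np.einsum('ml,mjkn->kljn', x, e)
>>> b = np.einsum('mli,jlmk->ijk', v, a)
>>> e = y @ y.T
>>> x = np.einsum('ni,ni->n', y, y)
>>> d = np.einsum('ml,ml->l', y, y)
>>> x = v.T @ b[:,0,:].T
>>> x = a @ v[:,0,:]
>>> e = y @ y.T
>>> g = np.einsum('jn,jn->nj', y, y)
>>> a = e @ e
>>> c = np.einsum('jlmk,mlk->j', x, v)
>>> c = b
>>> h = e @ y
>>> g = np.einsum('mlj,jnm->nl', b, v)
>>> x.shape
(13, 17, 19, 5)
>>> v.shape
(19, 17, 5)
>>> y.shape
(3, 29)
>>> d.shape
(29,)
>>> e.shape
(3, 3)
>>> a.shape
(3, 3)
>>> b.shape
(5, 13, 19)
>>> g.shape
(17, 13)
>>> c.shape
(5, 13, 19)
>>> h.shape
(3, 29)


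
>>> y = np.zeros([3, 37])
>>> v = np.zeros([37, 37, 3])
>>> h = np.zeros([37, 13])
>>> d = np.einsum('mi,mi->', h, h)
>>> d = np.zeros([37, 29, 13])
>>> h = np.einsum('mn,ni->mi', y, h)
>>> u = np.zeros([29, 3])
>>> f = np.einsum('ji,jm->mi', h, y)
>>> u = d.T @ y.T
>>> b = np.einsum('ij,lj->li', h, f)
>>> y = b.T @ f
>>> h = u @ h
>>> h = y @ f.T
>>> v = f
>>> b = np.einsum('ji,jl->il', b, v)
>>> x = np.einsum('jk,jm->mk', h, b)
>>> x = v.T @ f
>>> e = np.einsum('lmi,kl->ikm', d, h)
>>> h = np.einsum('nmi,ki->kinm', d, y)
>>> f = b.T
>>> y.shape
(3, 13)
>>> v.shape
(37, 13)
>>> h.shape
(3, 13, 37, 29)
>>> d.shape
(37, 29, 13)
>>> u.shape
(13, 29, 3)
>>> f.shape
(13, 3)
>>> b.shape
(3, 13)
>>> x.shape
(13, 13)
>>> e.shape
(13, 3, 29)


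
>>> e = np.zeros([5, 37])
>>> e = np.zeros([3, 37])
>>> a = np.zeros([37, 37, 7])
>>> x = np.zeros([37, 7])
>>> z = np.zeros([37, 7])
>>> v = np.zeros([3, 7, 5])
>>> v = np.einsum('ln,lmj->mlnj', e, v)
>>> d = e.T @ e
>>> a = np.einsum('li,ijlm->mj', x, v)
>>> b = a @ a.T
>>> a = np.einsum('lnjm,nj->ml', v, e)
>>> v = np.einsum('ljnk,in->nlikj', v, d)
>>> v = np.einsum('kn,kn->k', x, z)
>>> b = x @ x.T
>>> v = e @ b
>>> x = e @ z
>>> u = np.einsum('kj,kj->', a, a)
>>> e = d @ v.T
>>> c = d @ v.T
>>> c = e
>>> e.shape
(37, 3)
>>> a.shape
(5, 7)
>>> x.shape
(3, 7)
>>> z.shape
(37, 7)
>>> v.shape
(3, 37)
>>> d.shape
(37, 37)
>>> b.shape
(37, 37)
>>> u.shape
()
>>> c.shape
(37, 3)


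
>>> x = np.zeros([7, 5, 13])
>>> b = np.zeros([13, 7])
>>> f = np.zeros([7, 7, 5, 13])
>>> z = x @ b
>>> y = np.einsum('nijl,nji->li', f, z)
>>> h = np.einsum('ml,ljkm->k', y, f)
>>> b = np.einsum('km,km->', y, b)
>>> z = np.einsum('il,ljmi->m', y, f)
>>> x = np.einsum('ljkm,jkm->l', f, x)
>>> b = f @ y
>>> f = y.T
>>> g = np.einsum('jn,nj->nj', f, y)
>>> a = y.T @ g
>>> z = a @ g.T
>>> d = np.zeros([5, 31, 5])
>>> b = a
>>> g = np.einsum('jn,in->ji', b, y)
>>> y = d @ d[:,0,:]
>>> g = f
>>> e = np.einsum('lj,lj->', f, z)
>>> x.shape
(7,)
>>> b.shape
(7, 7)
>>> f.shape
(7, 13)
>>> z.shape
(7, 13)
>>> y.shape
(5, 31, 5)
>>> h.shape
(5,)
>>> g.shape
(7, 13)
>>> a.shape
(7, 7)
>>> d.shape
(5, 31, 5)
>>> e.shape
()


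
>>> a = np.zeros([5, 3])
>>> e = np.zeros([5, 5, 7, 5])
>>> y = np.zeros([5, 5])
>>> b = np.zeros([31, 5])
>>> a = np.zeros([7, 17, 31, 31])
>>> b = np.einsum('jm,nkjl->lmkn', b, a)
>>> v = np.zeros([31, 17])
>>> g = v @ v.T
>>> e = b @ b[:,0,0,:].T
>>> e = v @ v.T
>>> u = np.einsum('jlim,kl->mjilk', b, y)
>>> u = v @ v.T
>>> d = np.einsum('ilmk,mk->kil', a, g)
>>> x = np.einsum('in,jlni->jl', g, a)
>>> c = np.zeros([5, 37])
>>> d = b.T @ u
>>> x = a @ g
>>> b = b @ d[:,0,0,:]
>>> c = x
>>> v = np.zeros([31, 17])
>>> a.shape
(7, 17, 31, 31)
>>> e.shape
(31, 31)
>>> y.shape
(5, 5)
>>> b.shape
(31, 5, 17, 31)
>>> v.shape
(31, 17)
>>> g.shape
(31, 31)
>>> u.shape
(31, 31)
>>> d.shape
(7, 17, 5, 31)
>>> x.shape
(7, 17, 31, 31)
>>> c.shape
(7, 17, 31, 31)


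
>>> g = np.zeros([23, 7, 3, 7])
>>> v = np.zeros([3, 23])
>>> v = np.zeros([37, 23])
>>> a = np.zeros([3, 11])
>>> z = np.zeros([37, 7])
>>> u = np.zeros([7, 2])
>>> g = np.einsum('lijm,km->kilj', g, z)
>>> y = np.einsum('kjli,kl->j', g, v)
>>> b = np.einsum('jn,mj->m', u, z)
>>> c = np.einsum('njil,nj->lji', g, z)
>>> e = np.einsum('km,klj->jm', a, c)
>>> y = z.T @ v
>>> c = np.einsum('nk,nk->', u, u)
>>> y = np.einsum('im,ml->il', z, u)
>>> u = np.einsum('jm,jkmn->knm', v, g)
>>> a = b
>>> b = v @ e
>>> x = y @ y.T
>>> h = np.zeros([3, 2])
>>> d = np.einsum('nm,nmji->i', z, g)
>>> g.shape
(37, 7, 23, 3)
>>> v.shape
(37, 23)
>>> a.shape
(37,)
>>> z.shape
(37, 7)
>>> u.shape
(7, 3, 23)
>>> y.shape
(37, 2)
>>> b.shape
(37, 11)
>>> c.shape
()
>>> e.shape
(23, 11)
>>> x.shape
(37, 37)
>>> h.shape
(3, 2)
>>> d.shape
(3,)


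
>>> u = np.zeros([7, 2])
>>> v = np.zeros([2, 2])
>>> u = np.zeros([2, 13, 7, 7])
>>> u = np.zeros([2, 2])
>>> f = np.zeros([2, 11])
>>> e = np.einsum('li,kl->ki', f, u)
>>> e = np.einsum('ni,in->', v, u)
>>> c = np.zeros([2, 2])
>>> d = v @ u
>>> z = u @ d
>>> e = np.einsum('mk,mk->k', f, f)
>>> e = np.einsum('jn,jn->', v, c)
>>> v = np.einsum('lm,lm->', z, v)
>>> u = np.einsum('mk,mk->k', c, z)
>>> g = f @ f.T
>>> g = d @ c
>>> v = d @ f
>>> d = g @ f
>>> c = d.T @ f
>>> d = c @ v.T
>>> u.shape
(2,)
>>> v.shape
(2, 11)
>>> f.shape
(2, 11)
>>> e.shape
()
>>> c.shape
(11, 11)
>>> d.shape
(11, 2)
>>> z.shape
(2, 2)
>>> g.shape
(2, 2)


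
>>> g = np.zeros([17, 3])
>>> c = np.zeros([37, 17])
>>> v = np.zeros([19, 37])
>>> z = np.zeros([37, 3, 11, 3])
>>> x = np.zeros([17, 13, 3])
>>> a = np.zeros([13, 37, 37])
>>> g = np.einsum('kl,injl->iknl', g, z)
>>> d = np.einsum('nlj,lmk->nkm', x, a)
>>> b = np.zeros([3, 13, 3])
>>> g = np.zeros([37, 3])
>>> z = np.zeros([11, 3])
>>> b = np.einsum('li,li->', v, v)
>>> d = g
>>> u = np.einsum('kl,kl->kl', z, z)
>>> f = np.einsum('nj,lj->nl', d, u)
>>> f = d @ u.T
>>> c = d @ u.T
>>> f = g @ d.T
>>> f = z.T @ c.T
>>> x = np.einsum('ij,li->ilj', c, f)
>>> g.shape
(37, 3)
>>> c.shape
(37, 11)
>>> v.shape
(19, 37)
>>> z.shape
(11, 3)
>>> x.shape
(37, 3, 11)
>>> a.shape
(13, 37, 37)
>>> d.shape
(37, 3)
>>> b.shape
()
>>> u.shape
(11, 3)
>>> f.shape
(3, 37)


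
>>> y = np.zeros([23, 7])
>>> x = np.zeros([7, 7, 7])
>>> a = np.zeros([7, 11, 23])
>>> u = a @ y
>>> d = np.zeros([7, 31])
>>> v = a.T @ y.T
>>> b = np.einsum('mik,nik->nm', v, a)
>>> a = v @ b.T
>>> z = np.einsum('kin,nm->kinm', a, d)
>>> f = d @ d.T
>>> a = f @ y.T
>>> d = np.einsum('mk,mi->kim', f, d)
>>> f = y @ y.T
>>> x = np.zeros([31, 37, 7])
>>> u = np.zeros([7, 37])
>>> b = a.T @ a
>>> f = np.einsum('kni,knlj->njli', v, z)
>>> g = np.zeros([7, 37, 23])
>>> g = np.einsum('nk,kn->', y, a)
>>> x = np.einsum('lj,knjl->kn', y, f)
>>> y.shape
(23, 7)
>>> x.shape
(11, 31)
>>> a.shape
(7, 23)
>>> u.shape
(7, 37)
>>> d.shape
(7, 31, 7)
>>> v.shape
(23, 11, 23)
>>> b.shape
(23, 23)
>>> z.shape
(23, 11, 7, 31)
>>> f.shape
(11, 31, 7, 23)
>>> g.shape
()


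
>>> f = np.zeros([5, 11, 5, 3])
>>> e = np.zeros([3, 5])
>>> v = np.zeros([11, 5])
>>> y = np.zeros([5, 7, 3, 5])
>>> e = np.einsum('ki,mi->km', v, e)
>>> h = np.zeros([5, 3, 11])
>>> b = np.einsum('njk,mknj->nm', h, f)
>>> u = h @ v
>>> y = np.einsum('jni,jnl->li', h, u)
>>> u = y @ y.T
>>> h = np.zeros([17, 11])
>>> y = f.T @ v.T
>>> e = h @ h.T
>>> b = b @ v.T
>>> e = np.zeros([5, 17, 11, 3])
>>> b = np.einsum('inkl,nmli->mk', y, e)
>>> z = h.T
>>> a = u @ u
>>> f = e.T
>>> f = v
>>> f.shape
(11, 5)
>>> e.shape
(5, 17, 11, 3)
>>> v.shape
(11, 5)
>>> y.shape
(3, 5, 11, 11)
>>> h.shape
(17, 11)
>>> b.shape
(17, 11)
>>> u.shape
(5, 5)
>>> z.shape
(11, 17)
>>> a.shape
(5, 5)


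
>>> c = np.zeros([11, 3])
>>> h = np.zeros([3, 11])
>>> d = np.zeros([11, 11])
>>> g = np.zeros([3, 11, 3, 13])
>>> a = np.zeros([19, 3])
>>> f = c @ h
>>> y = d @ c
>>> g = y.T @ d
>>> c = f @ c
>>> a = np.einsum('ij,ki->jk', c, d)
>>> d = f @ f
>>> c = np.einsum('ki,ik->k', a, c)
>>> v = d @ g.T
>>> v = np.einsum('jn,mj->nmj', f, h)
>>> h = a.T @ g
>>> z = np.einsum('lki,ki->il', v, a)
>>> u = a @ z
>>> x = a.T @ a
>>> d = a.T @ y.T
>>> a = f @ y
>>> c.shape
(3,)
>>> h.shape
(11, 11)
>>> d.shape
(11, 11)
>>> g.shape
(3, 11)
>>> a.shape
(11, 3)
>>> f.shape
(11, 11)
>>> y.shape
(11, 3)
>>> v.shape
(11, 3, 11)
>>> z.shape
(11, 11)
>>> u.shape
(3, 11)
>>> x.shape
(11, 11)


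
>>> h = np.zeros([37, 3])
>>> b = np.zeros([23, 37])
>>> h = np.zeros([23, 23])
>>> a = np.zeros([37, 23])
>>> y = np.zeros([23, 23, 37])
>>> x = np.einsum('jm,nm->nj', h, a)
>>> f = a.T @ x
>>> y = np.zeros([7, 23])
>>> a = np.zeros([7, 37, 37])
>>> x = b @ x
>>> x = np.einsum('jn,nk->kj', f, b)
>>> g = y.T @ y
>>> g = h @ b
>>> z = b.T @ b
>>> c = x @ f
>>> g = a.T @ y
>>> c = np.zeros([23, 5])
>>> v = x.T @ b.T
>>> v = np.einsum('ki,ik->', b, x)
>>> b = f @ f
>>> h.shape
(23, 23)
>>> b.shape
(23, 23)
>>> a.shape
(7, 37, 37)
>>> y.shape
(7, 23)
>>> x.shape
(37, 23)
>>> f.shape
(23, 23)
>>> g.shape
(37, 37, 23)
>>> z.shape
(37, 37)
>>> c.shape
(23, 5)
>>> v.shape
()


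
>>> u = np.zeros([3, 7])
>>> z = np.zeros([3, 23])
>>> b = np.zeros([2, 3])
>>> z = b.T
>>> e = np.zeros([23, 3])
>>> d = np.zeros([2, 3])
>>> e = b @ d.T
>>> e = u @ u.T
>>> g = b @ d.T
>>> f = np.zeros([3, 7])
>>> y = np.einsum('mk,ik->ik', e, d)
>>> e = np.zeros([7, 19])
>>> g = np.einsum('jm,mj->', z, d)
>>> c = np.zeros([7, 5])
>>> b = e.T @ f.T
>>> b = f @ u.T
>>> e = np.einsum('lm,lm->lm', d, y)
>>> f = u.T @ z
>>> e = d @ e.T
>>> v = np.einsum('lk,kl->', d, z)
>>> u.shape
(3, 7)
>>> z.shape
(3, 2)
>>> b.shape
(3, 3)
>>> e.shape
(2, 2)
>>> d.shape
(2, 3)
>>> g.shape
()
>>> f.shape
(7, 2)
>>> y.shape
(2, 3)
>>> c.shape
(7, 5)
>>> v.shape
()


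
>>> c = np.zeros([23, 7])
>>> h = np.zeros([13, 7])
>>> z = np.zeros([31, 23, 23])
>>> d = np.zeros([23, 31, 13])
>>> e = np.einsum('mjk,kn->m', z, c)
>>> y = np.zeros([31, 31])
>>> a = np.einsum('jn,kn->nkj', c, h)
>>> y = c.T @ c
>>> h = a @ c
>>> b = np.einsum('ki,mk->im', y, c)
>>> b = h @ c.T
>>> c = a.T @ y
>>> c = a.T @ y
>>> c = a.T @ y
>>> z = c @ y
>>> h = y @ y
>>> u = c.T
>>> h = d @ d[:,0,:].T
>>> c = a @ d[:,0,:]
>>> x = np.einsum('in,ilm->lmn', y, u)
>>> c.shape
(7, 13, 13)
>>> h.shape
(23, 31, 23)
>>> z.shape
(23, 13, 7)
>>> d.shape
(23, 31, 13)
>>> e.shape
(31,)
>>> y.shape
(7, 7)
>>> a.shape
(7, 13, 23)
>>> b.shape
(7, 13, 23)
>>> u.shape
(7, 13, 23)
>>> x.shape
(13, 23, 7)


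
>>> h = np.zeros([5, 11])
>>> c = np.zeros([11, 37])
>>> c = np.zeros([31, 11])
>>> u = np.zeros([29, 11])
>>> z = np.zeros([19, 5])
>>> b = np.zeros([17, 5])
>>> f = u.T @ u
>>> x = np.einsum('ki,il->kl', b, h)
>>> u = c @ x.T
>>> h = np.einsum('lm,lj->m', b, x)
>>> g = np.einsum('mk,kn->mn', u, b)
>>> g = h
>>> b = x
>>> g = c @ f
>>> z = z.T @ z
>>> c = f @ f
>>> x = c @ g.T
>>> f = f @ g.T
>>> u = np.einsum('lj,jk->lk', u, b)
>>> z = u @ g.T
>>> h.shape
(5,)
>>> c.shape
(11, 11)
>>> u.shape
(31, 11)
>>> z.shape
(31, 31)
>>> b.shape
(17, 11)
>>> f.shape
(11, 31)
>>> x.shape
(11, 31)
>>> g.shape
(31, 11)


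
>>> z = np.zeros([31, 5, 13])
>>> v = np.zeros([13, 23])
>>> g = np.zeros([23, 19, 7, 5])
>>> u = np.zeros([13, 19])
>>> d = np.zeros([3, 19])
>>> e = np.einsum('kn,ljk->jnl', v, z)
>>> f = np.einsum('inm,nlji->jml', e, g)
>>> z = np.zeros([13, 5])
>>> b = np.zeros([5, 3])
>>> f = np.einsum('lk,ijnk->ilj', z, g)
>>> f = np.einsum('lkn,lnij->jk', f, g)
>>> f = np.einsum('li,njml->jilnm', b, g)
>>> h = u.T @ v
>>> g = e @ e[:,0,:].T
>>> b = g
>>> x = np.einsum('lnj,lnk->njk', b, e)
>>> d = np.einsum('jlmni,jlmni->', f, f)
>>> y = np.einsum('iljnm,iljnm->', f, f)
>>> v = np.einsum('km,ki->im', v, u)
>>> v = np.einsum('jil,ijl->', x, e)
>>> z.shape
(13, 5)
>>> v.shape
()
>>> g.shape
(5, 23, 5)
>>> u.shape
(13, 19)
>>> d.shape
()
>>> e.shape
(5, 23, 31)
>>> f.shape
(19, 3, 5, 23, 7)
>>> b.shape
(5, 23, 5)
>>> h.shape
(19, 23)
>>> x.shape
(23, 5, 31)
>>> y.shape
()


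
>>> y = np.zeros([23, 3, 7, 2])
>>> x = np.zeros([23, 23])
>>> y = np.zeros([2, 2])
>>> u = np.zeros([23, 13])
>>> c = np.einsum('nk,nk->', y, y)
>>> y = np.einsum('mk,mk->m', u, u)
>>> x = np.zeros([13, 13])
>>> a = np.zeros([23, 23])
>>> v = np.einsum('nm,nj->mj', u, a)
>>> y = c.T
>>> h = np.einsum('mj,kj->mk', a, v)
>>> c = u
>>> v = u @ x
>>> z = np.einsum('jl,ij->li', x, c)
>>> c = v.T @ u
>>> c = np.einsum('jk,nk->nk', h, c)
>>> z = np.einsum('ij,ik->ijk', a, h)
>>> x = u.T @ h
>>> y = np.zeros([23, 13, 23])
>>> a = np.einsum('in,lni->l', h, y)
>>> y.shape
(23, 13, 23)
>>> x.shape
(13, 13)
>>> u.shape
(23, 13)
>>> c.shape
(13, 13)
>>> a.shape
(23,)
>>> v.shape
(23, 13)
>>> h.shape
(23, 13)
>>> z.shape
(23, 23, 13)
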